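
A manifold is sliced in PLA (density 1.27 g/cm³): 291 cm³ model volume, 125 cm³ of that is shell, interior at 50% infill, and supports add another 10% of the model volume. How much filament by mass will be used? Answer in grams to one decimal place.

301.1 g

Infill region = 291 − 125, so 166 cm³.
Infill deposited = 0.50 × 166 = 83 cm³.
Support = 0.10 × 291, so 29.1 cm³.
Total extruded = 125 + 83 + 29.1, so 237.1 cm³.
Mass: 237.1 × 1.27 → 301.117 g.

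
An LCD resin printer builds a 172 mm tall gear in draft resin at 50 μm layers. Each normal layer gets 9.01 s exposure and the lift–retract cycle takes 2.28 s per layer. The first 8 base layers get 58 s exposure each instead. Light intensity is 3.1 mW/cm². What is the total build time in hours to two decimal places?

Layers = ⌈172/0.05⌉ = 3440.
Base layers = 8 × (58 + 2.28) = 482.24 s.
Remaining layers = 3432 × (9.01 + 2.28), so 38747.28 s.
Total = 482.24 + 38747.28 = 39229.52 s = 10.90 hours.

10.90 hours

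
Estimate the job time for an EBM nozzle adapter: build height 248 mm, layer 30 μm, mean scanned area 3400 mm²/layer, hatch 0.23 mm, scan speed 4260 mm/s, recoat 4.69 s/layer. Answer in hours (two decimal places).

18.74 hours

Layer count = ceil(248 / 0.03) = 8267.
Scan path per layer: 3400 / 0.23 → 14782.6 mm.
Beam time per layer = 14782.6 / 4260 = 3.4701 s.
Time per layer: 3.4701 + 4.69 → 8.1601 s.
8267 layers × 8.1601 s/layer = 67459.5467 s, i.e. 18.74 hours.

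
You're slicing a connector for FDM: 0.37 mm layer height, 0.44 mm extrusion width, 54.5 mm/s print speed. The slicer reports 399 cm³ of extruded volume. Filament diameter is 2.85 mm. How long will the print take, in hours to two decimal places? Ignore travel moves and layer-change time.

12.49 hours

Extrusion cross-section: 0.37 × 0.44 → 0.1628 mm².
Toolpath length = 399 cm³ / 0.1628 mm² = 399000 / 0.1628 = 2450860 mm.
Extrusion time = 2450860 / 54.5 = 44969.9 s.
In the requested units: 44969.9 s = 12.49 hours.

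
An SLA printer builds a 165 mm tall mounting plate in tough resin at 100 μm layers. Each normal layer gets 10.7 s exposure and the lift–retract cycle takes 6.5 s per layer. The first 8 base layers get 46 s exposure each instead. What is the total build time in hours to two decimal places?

Number of layers: 165 / 0.1 → 1650 (rounded up).
Bottom layers = 8 × (46 + 6.5) = 420 s.
Normal layers: 1642 × (10.7 + 6.5) → 28242.4 s.
Total = 420 + 28242.4 = 28662.4 s = 7.96 hours.

7.96 hours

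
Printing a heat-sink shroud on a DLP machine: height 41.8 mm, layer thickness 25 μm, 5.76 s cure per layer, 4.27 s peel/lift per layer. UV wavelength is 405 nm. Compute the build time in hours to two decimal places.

4.66 hours

Number of layers: 41.8 / 0.025 → 1672 (rounded up).
Cycle time: 5.76 + 4.27 → 10.03 s.
Total = 1672 × 10.03 = 16770.16 s = 4.66 hours.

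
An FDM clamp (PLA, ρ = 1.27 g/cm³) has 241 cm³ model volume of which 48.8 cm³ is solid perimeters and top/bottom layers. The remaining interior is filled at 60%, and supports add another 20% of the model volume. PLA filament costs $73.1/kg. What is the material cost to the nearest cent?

$19.71

Infill region = 241 − 48.8 = 192.2 cm³.
Infill deposited = 0.60 × 192.2 = 115.32 cm³.
Support = 0.20 × 241, so 48.2 cm³.
Total printed volume = 48.8 + 115.32 + 48.2, so 212.32 cm³.
Mass = 212.32 × 1.27, so 269.6464 g.
Cost = 269.6464 g / 1000 × $73.1/kg = $19.71.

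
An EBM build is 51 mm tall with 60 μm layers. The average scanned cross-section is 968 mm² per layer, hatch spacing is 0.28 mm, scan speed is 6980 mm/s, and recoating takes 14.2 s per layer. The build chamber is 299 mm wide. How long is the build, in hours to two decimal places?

Layers = ⌈51/0.06⌉ = 850.
Per-layer scan distance = 968 / 0.28 = 3457.1 mm.
Per-layer scan time = 3457.1 / 6980, so 0.4953 s.
Time per layer: 0.4953 + 14.2 → 14.6953 s.
Total: 850 × 14.6953 s = 12491.005 s → 3.47 hours.

3.47 hours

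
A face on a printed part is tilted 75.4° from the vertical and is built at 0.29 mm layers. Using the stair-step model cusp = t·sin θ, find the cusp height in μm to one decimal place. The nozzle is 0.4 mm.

Cusp = layer height × sin(75.4°) = 0.29 × 0.9677 = 0.280633 mm = 280.6 μm.

280.6 μm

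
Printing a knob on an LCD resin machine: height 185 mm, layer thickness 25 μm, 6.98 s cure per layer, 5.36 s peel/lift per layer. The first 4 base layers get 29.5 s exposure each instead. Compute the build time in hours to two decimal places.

Layers = ⌈185/0.025⌉ = 7400.
Base layers = 4 × (29.5 + 5.36) = 139.44 s.
Remaining layers: 7396 × (6.98 + 5.36) → 91266.64 s.
Total = 139.44 + 91266.64 = 91406.08 s = 25.39 hours.

25.39 hours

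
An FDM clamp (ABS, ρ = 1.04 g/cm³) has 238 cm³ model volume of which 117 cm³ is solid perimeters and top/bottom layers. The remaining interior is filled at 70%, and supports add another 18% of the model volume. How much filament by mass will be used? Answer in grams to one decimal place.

Interior volume = 238 − 117, so 121 cm³.
Infill volume = 0.70 × 121, so 84.7 cm³.
Support = 0.18 × 238 = 42.84 cm³.
Total printed volume = 117 + 84.7 + 42.84, so 244.54 cm³.
Mass = 244.54 × 1.04 = 254.3216 g.

254.3 g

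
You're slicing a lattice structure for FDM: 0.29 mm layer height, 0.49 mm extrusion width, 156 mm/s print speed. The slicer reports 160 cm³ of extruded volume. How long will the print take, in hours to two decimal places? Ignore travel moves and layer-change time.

Extrusion cross-section = 0.29 × 0.49 = 0.1421 mm².
Toolpath length = 160 cm³ / 0.1421 mm² = 160000 / 0.1421 = 1125967.6 mm.
Print-move time = 1125967.6 / 156 = 7217.7 s.
That's 7217.7 s → 2.00 hours.

2.00 hours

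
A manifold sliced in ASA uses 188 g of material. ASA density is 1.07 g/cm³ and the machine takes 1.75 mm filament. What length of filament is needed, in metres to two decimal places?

73.05 m

Volume = 188 g / 1.07 g·cm⁻³ = 175.7009 cm³ = 175700.9 mm³.
A = π r² = π × 0.875² = 2.4053 mm².
L = V/A = 175700.9/2.4053 = 73047.4 mm → 73.05 m.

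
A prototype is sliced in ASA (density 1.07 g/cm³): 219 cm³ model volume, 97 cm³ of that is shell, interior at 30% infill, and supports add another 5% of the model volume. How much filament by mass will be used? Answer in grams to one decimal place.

154.7 g

Infill region: 219 − 97 → 122 cm³.
Infill volume = 0.30 × 122, so 36.6 cm³.
Support = 0.05 × 219, so 10.95 cm³.
Total printed volume = 97 + 36.6 + 10.95, so 144.55 cm³.
Mass = 144.55 × 1.07 = 154.6685 g.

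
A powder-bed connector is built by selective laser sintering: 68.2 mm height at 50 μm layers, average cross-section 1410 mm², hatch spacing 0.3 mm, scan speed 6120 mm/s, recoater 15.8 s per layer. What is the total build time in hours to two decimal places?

Layers = ⌈68.2/0.05⌉ = 1364.
Scan path per layer: 1410 / 0.3 → 4700 mm.
Laser time per layer = 4700 / 6120, so 0.768 s.
Per-layer time: 0.768 + 15.8 → 16.568 s.
Build time = 1364 × 16.568 = 22598.752 s = 6.28 hours.

6.28 hours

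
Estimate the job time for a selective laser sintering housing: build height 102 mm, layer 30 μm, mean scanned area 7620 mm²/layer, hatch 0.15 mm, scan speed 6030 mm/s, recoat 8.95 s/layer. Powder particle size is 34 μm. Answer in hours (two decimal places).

Number of layers: 102 / 0.03 → 3400 (rounded up).
Per-layer scan distance: 7620 / 0.15 → 50800 mm.
Laser time per layer = 50800 / 6030, so 8.4245 s.
Layer cycle = 8.4245 + 8.95, so 17.3745 s.
Total: 3400 × 17.3745 s = 59073.3 s → 16.41 hours.

16.41 hours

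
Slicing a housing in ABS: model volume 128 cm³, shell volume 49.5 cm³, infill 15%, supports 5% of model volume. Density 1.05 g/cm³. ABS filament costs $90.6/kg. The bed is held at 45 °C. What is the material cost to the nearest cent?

$6.44

Interior volume = 128 − 49.5 = 78.5 cm³.
Deposited infill: 0.15 × 78.5 → 11.775 cm³.
Support: 0.05 × 128 → 6.4 cm³.
Total printed volume = 49.5 + 11.775 + 6.4 = 67.675 cm³.
Mass: 67.675 × 1.05 → 71.05875 g.
Cost = 71.05875 g / 1000 × $90.6/kg = $6.44.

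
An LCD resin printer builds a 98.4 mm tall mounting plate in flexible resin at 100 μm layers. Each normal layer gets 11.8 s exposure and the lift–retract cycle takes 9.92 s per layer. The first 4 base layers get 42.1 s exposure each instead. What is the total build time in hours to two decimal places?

Number of layers: 98.4 / 0.1 → 984 (rounded up).
Burn-in layers: 4 × (42.1 + 9.92) → 208.08 s.
Remaining layers: 980 × (11.8 + 9.92) → 21285.6 s.
Total = 208.08 + 21285.6 = 21493.68 s = 5.97 hours.

5.97 hours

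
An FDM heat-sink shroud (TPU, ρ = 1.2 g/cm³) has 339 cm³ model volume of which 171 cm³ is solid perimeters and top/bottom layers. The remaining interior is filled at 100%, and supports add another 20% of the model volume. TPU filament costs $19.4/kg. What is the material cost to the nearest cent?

$9.47

Volume inside the shell: 339 − 171 → 168 cm³.
Deposited infill = 1.00 × 168 = 168 cm³.
Support = 0.20 × 339, so 67.8 cm³.
Total extruded: 171 + 168 + 67.8 → 406.8 cm³.
Mass = 406.8 × 1.2, so 488.16 g.
At $19.4/kg: 488.16/1000 × 19.4 = $9.47.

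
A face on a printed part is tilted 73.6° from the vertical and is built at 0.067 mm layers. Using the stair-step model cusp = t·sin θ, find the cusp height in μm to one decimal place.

64.3 μm

Cusp = layer height × sin(73.6°) = 0.067 × 0.9593 = 0.064273 mm = 64.3 μm.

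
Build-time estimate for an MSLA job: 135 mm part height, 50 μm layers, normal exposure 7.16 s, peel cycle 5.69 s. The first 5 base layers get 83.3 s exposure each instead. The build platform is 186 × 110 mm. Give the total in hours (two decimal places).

Number of layers: 135 / 0.05 → 2700 (rounded up).
Bottom layers = 5 × (83.3 + 5.69), so 444.95 s.
Normal layers = 2695 × (7.16 + 5.69), so 34630.75 s.
Total = 444.95 + 34630.75 = 35075.7 s = 9.74 hours.

9.74 hours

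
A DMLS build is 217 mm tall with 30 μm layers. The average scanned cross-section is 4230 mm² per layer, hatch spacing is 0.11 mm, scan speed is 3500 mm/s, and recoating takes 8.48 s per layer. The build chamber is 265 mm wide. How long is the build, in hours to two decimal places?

39.12 hours

Layers = ⌈217/0.03⌉ = 7234.
Scan path per layer: 4230 / 0.11 → 38454.5 mm.
Per-layer scan time = 38454.5 / 3500 = 10.987 s.
Layer cycle = 10.987 + 8.48 = 19.467 s.
Build time = 7234 × 19.467 = 140824.278 s = 39.12 hours.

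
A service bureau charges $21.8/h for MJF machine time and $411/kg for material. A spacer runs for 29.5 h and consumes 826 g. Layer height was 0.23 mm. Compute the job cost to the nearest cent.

Machine cost = 21.8 × 29.5 = $643.10.
Material charge: 411 × 826/1000 → $339.486.
Total = 643.10 + 339.486 = 982.586 ≈ $982.59.

$982.59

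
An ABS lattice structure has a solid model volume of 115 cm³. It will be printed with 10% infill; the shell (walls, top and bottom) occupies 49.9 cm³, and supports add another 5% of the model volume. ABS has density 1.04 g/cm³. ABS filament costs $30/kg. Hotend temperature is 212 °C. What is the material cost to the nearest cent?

Infill region = 115 − 49.9 = 65.1 cm³.
Deposited infill: 0.10 × 65.1 → 6.51 cm³.
Support = 0.05 × 115, so 5.75 cm³.
Deposited volume = 49.9 + 6.51 + 5.75, so 62.16 cm³.
Mass: 62.16 × 1.04 → 64.6464 g.
At $30/kg: 64.6464/1000 × 30 = $1.94.

$1.94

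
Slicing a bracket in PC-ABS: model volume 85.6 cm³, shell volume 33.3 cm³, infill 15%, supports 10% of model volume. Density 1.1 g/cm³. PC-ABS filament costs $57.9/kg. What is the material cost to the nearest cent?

Infill region = 85.6 − 33.3, so 52.3 cm³.
Infill deposited = 0.15 × 52.3 = 7.845 cm³.
Support = 0.10 × 85.6, so 8.56 cm³.
Total printed volume = 33.3 + 7.845 + 8.56, so 49.705 cm³.
Mass = 49.705 × 1.1, so 54.6755 g.
At $57.9/kg: 54.6755/1000 × 57.9 = $3.17.

$3.17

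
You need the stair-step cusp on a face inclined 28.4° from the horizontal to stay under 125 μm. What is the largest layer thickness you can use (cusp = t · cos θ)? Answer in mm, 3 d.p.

0.142 mm

t = h_c / cos θ = 0.125 / 0.8796 = 0.142 mm.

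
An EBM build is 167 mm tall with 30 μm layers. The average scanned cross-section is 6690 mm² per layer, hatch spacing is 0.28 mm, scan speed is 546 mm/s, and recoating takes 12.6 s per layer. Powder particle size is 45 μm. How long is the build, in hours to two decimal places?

87.15 hours

Layers = ⌈167/0.03⌉ = 5567.
Scan path per layer = 6690 / 0.28 = 23892.9 mm.
Per-layer scan time = 23892.9 / 546 = 43.7599 s.
Per-layer time = 43.7599 + 12.6, so 56.3599 s.
Total: 5567 × 56.3599 s = 313755.5633 s → 87.15 hours.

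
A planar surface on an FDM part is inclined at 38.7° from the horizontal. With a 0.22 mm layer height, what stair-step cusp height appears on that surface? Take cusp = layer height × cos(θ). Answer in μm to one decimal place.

cos(38.7°) = 0.7804, so cusp = 0.22 × 0.7804 = 0.171688 mm → 171.7 μm.

171.7 μm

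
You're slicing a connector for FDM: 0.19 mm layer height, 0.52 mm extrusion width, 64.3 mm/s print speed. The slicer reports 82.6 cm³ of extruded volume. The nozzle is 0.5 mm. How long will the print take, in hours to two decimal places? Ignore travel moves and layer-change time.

3.61 hours

Extrusion cross-section = 0.19 × 0.52, so 0.0988 mm².
Total extruded path = 82600/0.0988 = 836032.4 mm.
Time extruding: 836032.4 / 64.3 → 13002.1 s.
13002.1 s = 3.61 hours.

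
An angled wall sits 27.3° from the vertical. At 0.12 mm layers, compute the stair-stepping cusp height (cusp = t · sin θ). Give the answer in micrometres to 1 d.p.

Cusp = layer height × sin(27.3°) = 0.12 × 0.4586 = 0.055032 mm = 55.0 μm.

55.0 μm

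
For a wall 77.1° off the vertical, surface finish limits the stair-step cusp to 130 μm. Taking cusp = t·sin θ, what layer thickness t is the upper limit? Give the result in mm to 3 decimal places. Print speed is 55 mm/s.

0.133 mm

Layer height = cusp / sin(77.1°) = 0.13 / 0.9748 = 0.133 mm.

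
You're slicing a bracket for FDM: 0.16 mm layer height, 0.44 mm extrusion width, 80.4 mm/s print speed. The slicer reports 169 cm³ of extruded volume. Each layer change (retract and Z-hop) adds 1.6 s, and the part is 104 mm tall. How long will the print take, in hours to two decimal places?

8.58 hours

Bead cross-section = 0.16 × 0.44 = 0.0704 mm².
Toolpath length = 169 cm³ / 0.0704 mm² = 169000 / 0.0704 = 2400568.2 mm.
Extrusion time = 2400568.2 / 80.4, so 29857.8 s.
Layer count = ceil(104 / 0.16) = 650.
Non-print overhead: 650 × 1.6 → 1040 s.
Total = 29857.8 + 1040 = 30897.8 s = 8.58 hours.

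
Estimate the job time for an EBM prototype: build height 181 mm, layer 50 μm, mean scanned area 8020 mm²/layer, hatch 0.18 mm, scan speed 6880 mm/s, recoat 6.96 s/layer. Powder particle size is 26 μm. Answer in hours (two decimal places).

13.51 hours

Layer count = ceil(181 / 0.05) = 3620.
Per-layer scan distance = 8020 / 0.18 = 44555.6 mm.
Beam time per layer: 44555.6 / 6880 → 6.4761 s.
Time per layer: 6.4761 + 6.96 → 13.4361 s.
Build time = 3620 × 13.4361 = 48638.682 s = 13.51 hours.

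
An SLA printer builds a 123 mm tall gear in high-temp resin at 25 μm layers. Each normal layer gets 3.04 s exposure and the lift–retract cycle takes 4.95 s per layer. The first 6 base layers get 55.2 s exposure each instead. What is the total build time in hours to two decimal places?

11.01 hours

Layers = ⌈123/0.025⌉ = 4920.
Bottom layers = 6 × (55.2 + 4.95), so 360.9 s.
Normal layers: 4914 × (3.04 + 4.95) → 39262.86 s.
Sum: 360.9 + 39262.86 = 39623.76 s → 11.01 hours.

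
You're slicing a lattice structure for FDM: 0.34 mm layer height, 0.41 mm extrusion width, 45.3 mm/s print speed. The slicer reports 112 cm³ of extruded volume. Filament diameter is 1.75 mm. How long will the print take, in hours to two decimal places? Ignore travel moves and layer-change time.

Extrusion cross-section = 0.34 × 0.41 = 0.1394 mm².
Toolpath length = 112 cm³ / 0.1394 mm² = 112000 / 0.1394 = 803443.3 mm.
Time extruding: 803443.3 / 45.3 → 17736.1 s.
That's 17736.1 s → 4.93 hours.

4.93 hours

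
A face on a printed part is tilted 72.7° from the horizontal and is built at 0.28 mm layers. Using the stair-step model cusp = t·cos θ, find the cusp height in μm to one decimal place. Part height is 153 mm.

83.3 μm

cos(72.7°) = 0.2974, so cusp = 0.28 × 0.2974 = 0.083272 mm → 83.3 μm.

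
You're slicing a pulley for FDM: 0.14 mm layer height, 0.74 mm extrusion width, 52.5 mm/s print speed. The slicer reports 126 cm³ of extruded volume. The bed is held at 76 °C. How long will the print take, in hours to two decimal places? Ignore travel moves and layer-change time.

Bead cross-section = 0.14 × 0.74, so 0.1036 mm².
Total extruded path = 126000/0.1036 = 1216216.2 mm.
Time extruding: 1216216.2 / 52.5 → 23166 s.
23166 s = 6.44 hours.

6.44 hours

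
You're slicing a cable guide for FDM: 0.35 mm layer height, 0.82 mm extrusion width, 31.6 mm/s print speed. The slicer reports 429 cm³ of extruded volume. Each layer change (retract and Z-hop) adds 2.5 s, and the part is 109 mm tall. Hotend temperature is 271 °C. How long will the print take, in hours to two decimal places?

Bead cross-section = 0.35 × 0.82 = 0.287 mm².
Total extruded path = 429000/0.287 = 1494773.5 mm.
Print-move time = 1494773.5 / 31.6 = 47303 s.
Layer count = ceil(109 / 0.35) = 312.
Layer-change overhead = 312 × 2.5 = 780 s.
Total = 47303 + 780 = 48083 s = 13.36 hours.

13.36 hours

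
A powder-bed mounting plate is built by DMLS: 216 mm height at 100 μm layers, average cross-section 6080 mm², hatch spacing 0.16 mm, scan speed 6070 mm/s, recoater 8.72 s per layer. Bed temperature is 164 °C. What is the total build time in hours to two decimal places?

Layers = ⌈216/0.1⌉ = 2160.
Scan path per layer = 6080 / 0.16, so 38000 mm.
Scan time per layer: 38000 / 6070 → 6.2603 s.
Layer cycle = 6.2603 + 8.72, so 14.9803 s.
2160 layers × 14.9803 s/layer = 32357.448 s, i.e. 8.99 hours.

8.99 hours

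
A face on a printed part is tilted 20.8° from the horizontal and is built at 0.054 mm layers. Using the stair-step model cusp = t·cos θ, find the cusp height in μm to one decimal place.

cos(20.8°) = 0.9348, so cusp = 0.054 × 0.9348 = 0.050479 mm → 50.5 μm.

50.5 μm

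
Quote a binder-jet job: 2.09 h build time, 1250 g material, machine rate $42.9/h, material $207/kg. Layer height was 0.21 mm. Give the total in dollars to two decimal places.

Machine-time cost = 42.9 × 2.09, so $89.661.
Material cost: 207 × 1250/1000 → $258.75.
Total = 89.661 + 258.75 = 348.411 ≈ $348.41.

$348.41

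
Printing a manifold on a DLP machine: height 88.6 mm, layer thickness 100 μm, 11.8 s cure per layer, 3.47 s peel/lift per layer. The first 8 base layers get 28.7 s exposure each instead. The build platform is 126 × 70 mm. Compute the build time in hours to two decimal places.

Number of layers: 88.6 / 0.1 → 886 (rounded up).
Bottom layers = 8 × (28.7 + 3.47), so 257.36 s.
Normal layers = 878 × (11.8 + 3.47) = 13407.06 s.
Total = 257.36 + 13407.06 = 13664.42 s = 3.80 hours.

3.80 hours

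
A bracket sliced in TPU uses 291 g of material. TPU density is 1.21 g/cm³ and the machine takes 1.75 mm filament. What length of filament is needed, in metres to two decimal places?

Volume = 291 g / 1.21 g·cm⁻³ = 240.4959 cm³ = 240495.9 mm³.
Filament cross-section = π × (1.75/2)² = 2.4053 mm².
L = V/A = 240495.9/2.4053 = 99985.82 mm → 99.99 m.

99.99 m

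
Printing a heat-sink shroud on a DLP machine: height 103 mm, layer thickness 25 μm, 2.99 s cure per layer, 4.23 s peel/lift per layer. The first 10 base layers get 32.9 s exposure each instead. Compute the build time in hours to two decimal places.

8.35 hours

Number of layers: 103 / 0.025 → 4120 (rounded up).
Base layers = 10 × (32.9 + 4.23) = 371.3 s.
Regular layers = 4110 × (2.99 + 4.23), so 29674.2 s.
Total = 371.3 + 29674.2 = 30045.5 s = 8.35 hours.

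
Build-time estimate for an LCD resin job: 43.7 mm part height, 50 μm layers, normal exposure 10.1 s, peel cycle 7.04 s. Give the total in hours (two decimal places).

Number of layers: 43.7 / 0.05 → 874 (rounded up).
Each layer takes: 10.1 + 7.04 → 17.14 s.
Build time: 874 × 17.14 s = 14980.36 s, i.e. 4.16 hours.

4.16 hours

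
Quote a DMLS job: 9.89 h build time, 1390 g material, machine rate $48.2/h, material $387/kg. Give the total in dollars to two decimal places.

Time charge = 48.2 × 9.89, so $476.698.
Feedstock cost = 387 × 1390/1000 = $537.93.
Total = 476.698 + 537.93 = 1014.628 ≈ $1014.63.

$1014.63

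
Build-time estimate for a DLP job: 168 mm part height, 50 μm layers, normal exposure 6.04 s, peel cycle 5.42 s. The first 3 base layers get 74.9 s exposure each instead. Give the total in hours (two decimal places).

Number of layers: 168 / 0.05 → 3360 (rounded up).
Bottom layers = 3 × (74.9 + 5.42) = 240.96 s.
Normal layers = 3357 × (6.04 + 5.42) = 38471.22 s.
Total = 240.96 + 38471.22 = 38712.18 s = 10.75 hours.

10.75 hours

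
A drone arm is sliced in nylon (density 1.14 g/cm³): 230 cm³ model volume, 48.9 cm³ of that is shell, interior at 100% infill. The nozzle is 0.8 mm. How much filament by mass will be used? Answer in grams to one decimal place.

Interior volume: 230 − 48.9 → 181.1 cm³.
Deposited infill = 1.00 × 181.1, so 181.1 cm³.
Deposited volume = 48.9 + 181.1 = 230 cm³.
Mass: 230 × 1.14 → 262.2 g.

262.2 g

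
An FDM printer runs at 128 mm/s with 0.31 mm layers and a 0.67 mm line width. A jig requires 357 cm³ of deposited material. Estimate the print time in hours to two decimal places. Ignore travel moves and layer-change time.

Extrusion cross-section = 0.31 × 0.67 = 0.2077 mm².
Total extruded path = 357000/0.2077 = 1718825.2 mm.
Extrusion time: 1718825.2 / 128 → 13428.3 s.
13428.3 s = 3.73 hours.

3.73 hours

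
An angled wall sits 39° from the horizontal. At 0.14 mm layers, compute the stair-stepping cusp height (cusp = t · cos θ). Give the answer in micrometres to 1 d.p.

h_c = t·cos θ = 0.14 × 0.7771 = 0.108794 mm (108.8 μm).

108.8 μm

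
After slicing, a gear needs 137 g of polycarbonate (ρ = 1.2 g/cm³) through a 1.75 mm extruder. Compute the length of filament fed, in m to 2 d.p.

47.46 m

Extruded volume: 137/1.2 = 114.1667 cm³ (114166.7 mm³).
Filament cross-section = π × (1.75/2)² = 2.4053 mm².
Length = 114166.7 / 2.4053 = 47464.64 mm = 47.46 m.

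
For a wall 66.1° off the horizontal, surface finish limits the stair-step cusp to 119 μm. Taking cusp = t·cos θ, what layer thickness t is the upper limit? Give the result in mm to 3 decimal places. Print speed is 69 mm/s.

t = h_c / cos θ = 0.119 / 0.4051 = 0.294 mm.

0.294 mm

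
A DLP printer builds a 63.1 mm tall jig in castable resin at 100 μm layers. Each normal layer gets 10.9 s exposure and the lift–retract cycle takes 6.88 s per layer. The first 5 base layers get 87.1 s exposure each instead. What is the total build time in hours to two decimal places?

Layer count = ceil(63.1 / 0.1) = 631.
Base layers = 5 × (87.1 + 6.88), so 469.9 s.
Normal layers = 626 × (10.9 + 6.88), so 11130.28 s.
Total = 469.9 + 11130.28 = 11600.18 s = 3.22 hours.

3.22 hours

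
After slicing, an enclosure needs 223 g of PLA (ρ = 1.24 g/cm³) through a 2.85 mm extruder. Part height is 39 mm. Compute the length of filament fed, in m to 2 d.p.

28.19 m

Extruded volume: 223/1.24 = 179.8387 cm³ (179838.7 mm³).
Filament cross-section = π × (2.85/2)² = 6.3794 mm².
L = V/A = 179838.7/6.3794 = 28190.54 mm → 28.19 m.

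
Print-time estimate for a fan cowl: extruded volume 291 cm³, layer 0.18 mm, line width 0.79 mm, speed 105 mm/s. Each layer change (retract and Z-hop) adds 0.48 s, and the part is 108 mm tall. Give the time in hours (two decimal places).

5.49 hours

Line area = 0.18 × 0.79, so 0.1422 mm².
Toolpath length = 291 cm³ / 0.1422 mm² = 291000 / 0.1422 = 2046413.5 mm.
Print-move time = 2046413.5 / 105, so 19489.7 s.
Number of layers: 108 / 0.18 → 600 (rounded up).
Non-print overhead: 600 × 0.48 → 288 s.
Total = 19489.7 + 288 = 19777.7 s = 5.49 hours.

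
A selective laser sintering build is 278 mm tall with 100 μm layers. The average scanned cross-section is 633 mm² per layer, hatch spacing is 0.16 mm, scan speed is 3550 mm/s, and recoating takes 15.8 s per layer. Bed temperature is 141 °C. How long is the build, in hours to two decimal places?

Number of layers: 278 / 0.1 → 2780 (rounded up).
Hatch length per layer = 633 / 0.16 = 3956.3 mm.
Scan time per layer: 3956.3 / 3550 → 1.1145 s.
Time per layer = 1.1145 + 15.8, so 16.9145 s.
2780 layers × 16.9145 s/layer = 47022.31 s, i.e. 13.06 hours.

13.06 hours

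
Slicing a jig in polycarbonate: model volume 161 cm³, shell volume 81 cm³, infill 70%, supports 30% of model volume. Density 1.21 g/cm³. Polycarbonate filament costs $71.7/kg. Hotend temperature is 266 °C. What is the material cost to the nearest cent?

$16.08

Volume inside the shell = 161 − 81, so 80 cm³.
Infill volume = 0.70 × 80, so 56 cm³.
Support: 0.30 × 161 → 48.3 cm³.
Deposited volume = 81 + 56 + 48.3, so 185.3 cm³.
Mass = 185.3 × 1.21, so 224.213 g.
At $71.7/kg: 224.213/1000 × 71.7 = $16.08.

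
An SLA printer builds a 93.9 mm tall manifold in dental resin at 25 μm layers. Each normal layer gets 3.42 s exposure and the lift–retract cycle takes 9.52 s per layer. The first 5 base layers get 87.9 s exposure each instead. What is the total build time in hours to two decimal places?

Layers = ⌈93.9/0.025⌉ = 3756.
Burn-in layers = 5 × (87.9 + 9.52) = 487.1 s.
Normal layers: 3751 × (3.42 + 9.52) → 48537.94 s.
Sum: 487.1 + 48537.94 = 49025.04 s → 13.62 hours.

13.62 hours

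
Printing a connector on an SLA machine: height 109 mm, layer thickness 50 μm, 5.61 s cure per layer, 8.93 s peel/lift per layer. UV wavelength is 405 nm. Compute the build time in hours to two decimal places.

8.80 hours

Layer count = ceil(109 / 0.05) = 2180.
Each layer takes = 5.61 + 8.93 = 14.54 s.
Total = 2180 × 14.54 = 31697.2 s = 8.80 hours.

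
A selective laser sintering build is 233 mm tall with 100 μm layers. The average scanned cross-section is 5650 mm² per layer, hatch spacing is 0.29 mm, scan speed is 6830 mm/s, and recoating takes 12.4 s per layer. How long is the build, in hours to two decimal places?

9.87 hours

Number of layers: 233 / 0.1 → 2330 (rounded up).
Hatch length per layer = 5650 / 0.29 = 19482.8 mm.
Scan time per layer = 19482.8 / 6830 = 2.8525 s.
Time per layer = 2.8525 + 12.4 = 15.2525 s.
Build time = 2330 × 15.2525 = 35538.325 s = 9.87 hours.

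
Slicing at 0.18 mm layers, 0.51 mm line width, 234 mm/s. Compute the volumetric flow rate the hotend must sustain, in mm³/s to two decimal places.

21.48

Bead cross-section = 0.18 × 0.51 = 0.0918 mm².
Volumetric flow = 234 × 0.0918 = 21.48 mm³/s.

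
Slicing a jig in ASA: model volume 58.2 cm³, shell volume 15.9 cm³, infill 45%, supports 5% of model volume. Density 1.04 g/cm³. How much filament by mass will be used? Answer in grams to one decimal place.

39.4 g

Volume inside the shell = 58.2 − 15.9, so 42.3 cm³.
Infill volume = 0.45 × 42.3 = 19.035 cm³.
Support: 0.05 × 58.2 → 2.91 cm³.
Total printed volume: 15.9 + 19.035 + 2.91 → 37.845 cm³.
Mass: 37.845 × 1.04 → 39.3588 g.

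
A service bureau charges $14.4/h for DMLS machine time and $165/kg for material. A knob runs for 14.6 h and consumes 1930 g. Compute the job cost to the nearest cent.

Machine-time cost: 14.4 × 14.6 → $210.24.
Feedstock cost = 165 × 1930/1000 = $318.45.
Total = 210.24 + 318.45 = $528.69.

$528.69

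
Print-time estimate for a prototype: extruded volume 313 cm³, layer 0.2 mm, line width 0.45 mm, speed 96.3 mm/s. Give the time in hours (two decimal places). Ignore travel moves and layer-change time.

Extrusion cross-section = 0.2 × 0.45, so 0.09 mm².
Path length: 313000 mm³ / 0.09 mm² → 3477777.8 mm.
Time extruding: 3477777.8 / 96.3 → 36114 s.
In the requested units: 36114 s = 10.03 hours.

10.03 hours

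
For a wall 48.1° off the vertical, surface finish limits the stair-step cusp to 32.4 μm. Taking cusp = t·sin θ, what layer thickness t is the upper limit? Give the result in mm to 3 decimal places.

0.044 mm

sin(48.1°) = 0.7443; t_max = 0.0324/0.7443 = 0.044 mm.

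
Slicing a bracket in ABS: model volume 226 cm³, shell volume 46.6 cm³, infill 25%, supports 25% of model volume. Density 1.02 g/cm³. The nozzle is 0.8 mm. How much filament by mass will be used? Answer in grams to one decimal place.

Volume inside the shell = 226 − 46.6 = 179.4 cm³.
Infill volume = 0.25 × 179.4, so 44.85 cm³.
Support = 0.25 × 226 = 56.5 cm³.
Total printed volume = 46.6 + 44.85 + 56.5, so 147.95 cm³.
Mass: 147.95 × 1.02 → 150.909 g.

150.9 g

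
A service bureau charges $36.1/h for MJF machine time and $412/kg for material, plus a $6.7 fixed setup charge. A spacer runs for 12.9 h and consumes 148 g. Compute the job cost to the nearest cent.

Machine cost: 36.1 × 12.9 → $465.69.
Feedstock cost = 412 × 148/1000 = $60.976.
Adding setup: 465.69 + 60.976 + 6.7 → 533.366 ≈ $533.37.

$533.37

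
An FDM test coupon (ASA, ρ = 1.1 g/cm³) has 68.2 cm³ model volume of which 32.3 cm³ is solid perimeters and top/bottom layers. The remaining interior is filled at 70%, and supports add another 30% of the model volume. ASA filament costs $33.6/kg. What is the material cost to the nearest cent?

Infill region = 68.2 − 32.3, so 35.9 cm³.
Deposited infill = 0.70 × 35.9 = 25.13 cm³.
Support = 0.30 × 68.2 = 20.46 cm³.
Total extruded = 32.3 + 25.13 + 20.46, so 77.89 cm³.
Mass = 77.89 × 1.1 = 85.679 g.
Cost = 85.679 g / 1000 × $33.6/kg = $2.88.

$2.88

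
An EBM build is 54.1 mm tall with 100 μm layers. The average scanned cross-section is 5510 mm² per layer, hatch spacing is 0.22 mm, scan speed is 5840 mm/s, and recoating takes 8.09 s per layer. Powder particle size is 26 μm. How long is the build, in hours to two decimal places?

1.86 hours

Number of layers: 54.1 / 0.1 → 541 (rounded up).
Hatch length per layer = 5510 / 0.22, so 25045.5 mm.
Scan time per layer: 25045.5 / 5840 → 4.2886 s.
Per-layer time: 4.2886 + 8.09 → 12.3786 s.
541 layers × 12.3786 s/layer = 6696.8226 s, i.e. 1.86 hours.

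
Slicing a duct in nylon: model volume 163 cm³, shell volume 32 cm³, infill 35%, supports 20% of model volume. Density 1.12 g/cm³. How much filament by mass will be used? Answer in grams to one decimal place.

123.7 g

Interior volume = 163 − 32 = 131 cm³.
Infill deposited = 0.35 × 131 = 45.85 cm³.
Support = 0.20 × 163, so 32.6 cm³.
Total extruded: 32 + 45.85 + 32.6 → 110.45 cm³.
Mass: 110.45 × 1.12 → 123.704 g.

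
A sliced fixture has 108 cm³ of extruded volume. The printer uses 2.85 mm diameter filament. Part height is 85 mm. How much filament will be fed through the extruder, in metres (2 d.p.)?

16.93 m

Filament cross-section = π × (2.85/2)² = 6.3794 mm².
L = 108000 mm³ / 6.3794 mm² = 16929.49 mm, i.e. 16.93 m.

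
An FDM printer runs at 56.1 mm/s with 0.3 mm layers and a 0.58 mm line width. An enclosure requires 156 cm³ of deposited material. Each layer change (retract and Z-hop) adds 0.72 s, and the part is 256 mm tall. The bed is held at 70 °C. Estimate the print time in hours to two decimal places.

4.61 hours

Line area = 0.3 × 0.58 = 0.174 mm².
Path length: 156000 mm³ / 0.174 mm² → 896551.7 mm.
Extrusion time = 896551.7 / 56.1, so 15981.3 s.
Number of layers: 256 / 0.3 → 854 (rounded up).
Z-hop total: 854 × 0.72 → 614.88 s.
Total = 15981.3 + 614.88 = 16596.18 s = 4.61 hours.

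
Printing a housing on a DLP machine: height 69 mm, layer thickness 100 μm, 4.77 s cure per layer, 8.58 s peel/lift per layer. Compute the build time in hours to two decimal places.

2.56 hours

Layer count = ceil(69 / 0.1) = 690.
Each layer takes: 4.77 + 8.58 → 13.35 s.
Build time: 690 × 13.35 s = 9211.5 s, i.e. 2.56 hours.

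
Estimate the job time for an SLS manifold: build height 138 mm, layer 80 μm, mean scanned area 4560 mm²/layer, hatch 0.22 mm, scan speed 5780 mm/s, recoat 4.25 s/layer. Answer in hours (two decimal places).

3.75 hours

Layers = ⌈138/0.08⌉ = 1725.
Per-layer scan distance = 4560 / 0.22, so 20727.3 mm.
Scan time per layer: 20727.3 / 5780 → 3.586 s.
Per-layer time = 3.586 + 4.25, so 7.836 s.
Build time = 1725 × 7.836 = 13517.1 s = 3.75 hours.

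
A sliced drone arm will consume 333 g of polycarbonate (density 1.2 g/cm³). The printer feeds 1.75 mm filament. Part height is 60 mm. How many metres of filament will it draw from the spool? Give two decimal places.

Extruded volume: 333/1.2 = 277.5 cm³ (277500 mm³).
Filament cross-section = π × (1.75/2)² = 2.4053 mm².
Length = 277500 / 2.4053 = 115370.22 mm = 115.37 m.

115.37 m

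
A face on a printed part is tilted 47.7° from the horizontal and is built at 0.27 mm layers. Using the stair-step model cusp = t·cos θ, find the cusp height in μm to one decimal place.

181.7 μm

h_c = t·cos θ = 0.27 × 0.6730 = 0.18171 mm (181.7 μm).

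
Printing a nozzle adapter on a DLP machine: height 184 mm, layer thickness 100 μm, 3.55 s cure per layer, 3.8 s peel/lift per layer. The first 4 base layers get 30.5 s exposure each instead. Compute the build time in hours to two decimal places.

Number of layers: 184 / 0.1 → 1840 (rounded up).
Base layers = 4 × (30.5 + 3.8) = 137.2 s.
Regular layers: 1836 × (3.55 + 3.8) → 13494.6 s.
Sum: 137.2 + 13494.6 = 13631.8 s → 3.79 hours.

3.79 hours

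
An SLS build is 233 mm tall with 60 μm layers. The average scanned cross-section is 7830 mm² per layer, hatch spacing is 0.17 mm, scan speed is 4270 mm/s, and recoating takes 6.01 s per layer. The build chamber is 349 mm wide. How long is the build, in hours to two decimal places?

18.12 hours

Number of layers: 233 / 0.06 → 3884 (rounded up).
Scan path per layer = 7830 / 0.17 = 46058.8 mm.
Scan time per layer = 46058.8 / 4270 = 10.7866 s.
Time per layer = 10.7866 + 6.01 = 16.7966 s.
Build time = 3884 × 16.7966 = 65237.9944 s = 18.12 hours.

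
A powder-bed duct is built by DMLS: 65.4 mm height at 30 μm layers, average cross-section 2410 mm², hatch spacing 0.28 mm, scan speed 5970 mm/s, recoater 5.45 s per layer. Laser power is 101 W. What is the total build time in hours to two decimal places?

4.17 hours

Layers = ⌈65.4/0.03⌉ = 2180.
Hatch length per layer: 2410 / 0.28 → 8607.1 mm.
Per-layer scan time = 8607.1 / 5970 = 1.4417 s.
Time per layer = 1.4417 + 5.45, so 6.8917 s.
Total: 2180 × 6.8917 s = 15023.906 s → 4.17 hours.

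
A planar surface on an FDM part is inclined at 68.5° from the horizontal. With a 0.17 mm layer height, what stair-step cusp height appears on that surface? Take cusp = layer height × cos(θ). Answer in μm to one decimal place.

Cusp = layer height × cos(68.5°) = 0.17 × 0.3665 = 0.062305 mm = 62.3 μm.

62.3 μm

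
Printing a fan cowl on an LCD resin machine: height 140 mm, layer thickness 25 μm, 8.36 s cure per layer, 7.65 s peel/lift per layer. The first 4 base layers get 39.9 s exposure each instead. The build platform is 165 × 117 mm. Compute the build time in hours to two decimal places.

Layers = ⌈140/0.025⌉ = 5600.
Base layers: 4 × (39.9 + 7.65) → 190.2 s.
Regular layers = 5596 × (8.36 + 7.65), so 89591.96 s.
Sum: 190.2 + 89591.96 = 89782.16 s → 24.94 hours.

24.94 hours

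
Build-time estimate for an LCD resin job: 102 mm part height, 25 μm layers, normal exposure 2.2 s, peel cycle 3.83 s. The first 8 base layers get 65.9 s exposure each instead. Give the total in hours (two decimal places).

6.98 hours

Layer count = ceil(102 / 0.025) = 4080.
Bottom layers = 8 × (65.9 + 3.83), so 557.84 s.
Remaining layers = 4072 × (2.2 + 3.83) = 24554.16 s.
Sum: 557.84 + 24554.16 = 25112 s → 6.98 hours.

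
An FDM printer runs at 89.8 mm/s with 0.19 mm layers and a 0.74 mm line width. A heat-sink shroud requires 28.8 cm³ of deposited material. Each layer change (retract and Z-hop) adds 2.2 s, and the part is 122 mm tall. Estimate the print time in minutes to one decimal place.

Extrusion cross-section: 0.19 × 0.74 → 0.1406 mm².
Toolpath length = 28.8 cm³ / 0.1406 mm² = 28800 / 0.1406 = 204836.4 mm.
Print-move time = 204836.4 / 89.8, so 2281 s.
Layers = ⌈122/0.19⌉ = 643.
Non-print overhead: 643 × 2.2 → 1414.6 s.
Total = 2281 + 1414.6 = 3695.6 s = 61.6 minutes.

61.6 minutes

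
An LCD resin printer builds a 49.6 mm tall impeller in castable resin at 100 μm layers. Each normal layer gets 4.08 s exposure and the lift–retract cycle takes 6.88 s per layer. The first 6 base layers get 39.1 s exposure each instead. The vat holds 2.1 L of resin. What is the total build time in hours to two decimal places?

1.57 hours

Layer count = ceil(49.6 / 0.1) = 496.
Burn-in layers = 6 × (39.1 + 6.88) = 275.88 s.
Remaining layers = 490 × (4.08 + 6.88) = 5370.4 s.
Sum: 275.88 + 5370.4 = 5646.28 s → 1.57 hours.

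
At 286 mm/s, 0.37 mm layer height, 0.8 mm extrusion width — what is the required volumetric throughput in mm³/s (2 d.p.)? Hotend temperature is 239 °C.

84.66

Bead cross-section = 0.37 × 0.8, so 0.296 mm².
Q = v·A = 286 × 0.296 = 84.66 mm³/s.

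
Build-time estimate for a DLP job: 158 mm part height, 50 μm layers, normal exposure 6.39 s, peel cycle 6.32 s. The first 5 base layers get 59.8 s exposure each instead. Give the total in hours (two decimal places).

Number of layers: 158 / 0.05 → 3160 (rounded up).
Base layers = 5 × (59.8 + 6.32), so 330.6 s.
Remaining layers = 3155 × (6.39 + 6.32), so 40100.05 s.
Total = 330.6 + 40100.05 = 40430.65 s = 11.23 hours.

11.23 hours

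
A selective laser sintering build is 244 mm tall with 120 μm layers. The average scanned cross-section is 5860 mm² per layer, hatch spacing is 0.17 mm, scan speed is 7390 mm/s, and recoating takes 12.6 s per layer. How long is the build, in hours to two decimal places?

Number of layers: 244 / 0.12 → 2034 (rounded up).
Per-layer scan distance = 5860 / 0.17 = 34470.6 mm.
Per-layer scan time = 34470.6 / 7390, so 4.6645 s.
Per-layer time: 4.6645 + 12.6 → 17.2645 s.
Build time = 2034 × 17.2645 = 35115.993 s = 9.75 hours.

9.75 hours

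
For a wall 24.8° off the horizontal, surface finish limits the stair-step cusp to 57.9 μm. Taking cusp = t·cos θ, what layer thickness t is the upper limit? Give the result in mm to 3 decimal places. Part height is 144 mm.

cos(24.8°) = 0.9078; t_max = 0.0579/0.9078 = 0.064 mm.

0.064 mm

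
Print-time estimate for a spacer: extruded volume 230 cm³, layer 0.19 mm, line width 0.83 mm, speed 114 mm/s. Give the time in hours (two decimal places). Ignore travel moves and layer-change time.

Bead cross-section = 0.19 × 0.83 = 0.1577 mm².
Toolpath length = 230 cm³ / 0.1577 mm² = 230000 / 0.1577 = 1458465.4 mm.
Print-move time: 1458465.4 / 114 → 12793.6 s.
Converting: 12793.6 s = 3.55 hours.

3.55 hours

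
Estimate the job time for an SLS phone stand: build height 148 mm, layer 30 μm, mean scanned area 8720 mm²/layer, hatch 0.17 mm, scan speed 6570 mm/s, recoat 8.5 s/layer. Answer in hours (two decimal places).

Number of layers: 148 / 0.03 → 4934 (rounded up).
Hatch length per layer = 8720 / 0.17, so 51294.1 mm.
Laser time per layer = 51294.1 / 6570 = 7.8073 s.
Time per layer: 7.8073 + 8.5 → 16.3073 s.
4934 layers × 16.3073 s/layer = 80460.2182 s, i.e. 22.35 hours.

22.35 hours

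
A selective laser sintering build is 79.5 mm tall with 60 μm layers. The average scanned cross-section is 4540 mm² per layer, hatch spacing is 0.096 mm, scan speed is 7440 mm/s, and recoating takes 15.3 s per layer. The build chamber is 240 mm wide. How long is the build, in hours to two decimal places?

7.97 hours

Layer count = ceil(79.5 / 0.06) = 1325.
Per-layer scan distance: 4540 / 0.096 → 47291.7 mm.
Scan time per layer = 47291.7 / 7440, so 6.3564 s.
Time per layer: 6.3564 + 15.3 → 21.6564 s.
Total: 1325 × 21.6564 s = 28694.73 s → 7.97 hours.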